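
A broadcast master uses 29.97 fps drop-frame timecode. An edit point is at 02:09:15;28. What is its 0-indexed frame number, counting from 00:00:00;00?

232444

As if non-drop at 30 labels/s: (2 × 3600 + 9 × 60 + 15) × 30 + 28 = 232678.
Minute boundaries passed: 129; those not divisible by 10: 129 − 12 = 117; dropped labels = 2 × 117 = 234.
Actual frame index = 232678 − 234 = 232444.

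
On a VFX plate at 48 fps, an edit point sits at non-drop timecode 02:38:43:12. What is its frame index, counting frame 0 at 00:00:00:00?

457116

Total seconds to the label: (2 × 3600 + 38 × 60 + 43) = 9523.
Frame index = 9523 × 48 + 12 = 457116.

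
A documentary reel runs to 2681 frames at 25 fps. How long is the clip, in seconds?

Running time = 2681 / (25) = 107.24 s.

107.24 seconds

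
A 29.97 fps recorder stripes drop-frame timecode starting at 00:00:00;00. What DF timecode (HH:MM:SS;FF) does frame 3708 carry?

Ten DF minutes hold 17982 frames, so frame 3708 lies in block 0 (frames 0–17981) with 3708 frames into that block.
The block's first minute is 1800 frames and the rest 1798 each; 3708 frames reaches minute 2, so 0 × 18 + 2 × 2 = 4 labels have been skipped so far.
Adding those back, label number 3708 + 4 = 3712 at 30 labels/s is 123 s + 22 f = 0 h 2 min 3 s frame 22, i.e. 00:02:03;22.

00:02:03;22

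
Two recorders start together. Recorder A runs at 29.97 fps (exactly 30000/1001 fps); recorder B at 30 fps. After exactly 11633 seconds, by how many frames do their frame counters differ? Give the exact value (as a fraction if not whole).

348990/1001 frames

A emits 30000/1001 × 11633 = 348990000/1001 frames; B emits 30 × 11633 = 348990.
Difference = 348990/1001 frames (≈ 348.6414); B is ahead of A.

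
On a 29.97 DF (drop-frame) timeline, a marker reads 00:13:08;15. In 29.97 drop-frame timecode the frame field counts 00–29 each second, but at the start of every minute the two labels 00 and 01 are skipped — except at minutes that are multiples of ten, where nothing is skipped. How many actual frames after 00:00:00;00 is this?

23631

As if non-drop at 30 labels/s: (0 × 3600 + 13 × 60 + 8) × 30 + 15 = 23655.
Minute boundaries passed: 13; those not divisible by 10: 13 − 1 = 12; dropped labels = 2 × 12 = 24.
Actual frame index = 23655 − 24 = 23631.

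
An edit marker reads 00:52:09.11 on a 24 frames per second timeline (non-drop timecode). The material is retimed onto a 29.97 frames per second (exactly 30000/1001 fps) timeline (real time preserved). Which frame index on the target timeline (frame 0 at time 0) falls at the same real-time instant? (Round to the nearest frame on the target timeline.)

frame 93790

Source frame index: (0×3600 + 52×60 + 9) × 24 + 11 = 75107.
Real time: 75107 / (24) = 75107/24 s.
Target frame: (75107/24) × (30000/1001) = 93883750/1001 ≈ 93789.960 → 93790.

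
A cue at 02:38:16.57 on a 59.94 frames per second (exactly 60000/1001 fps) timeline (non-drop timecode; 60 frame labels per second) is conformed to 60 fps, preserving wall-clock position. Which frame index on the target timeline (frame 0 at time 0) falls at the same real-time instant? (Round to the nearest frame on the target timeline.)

frame 570387

Source frame index: (2×3600 + 38×60 + 16) × 60 + 57 = 569817.
Real time: 569817 / (60000/1001) = 190128939/20000 s.
Target frame: (190128939/20000) × (60) = 570386817/1000 ≈ 570386.817 → 570387.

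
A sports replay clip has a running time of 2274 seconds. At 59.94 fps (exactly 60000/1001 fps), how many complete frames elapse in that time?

136303 frames

Frames = 2274 × 60000/1001 = 136440000/1001 ≈ 136303.6963.
Complete frames: 136303.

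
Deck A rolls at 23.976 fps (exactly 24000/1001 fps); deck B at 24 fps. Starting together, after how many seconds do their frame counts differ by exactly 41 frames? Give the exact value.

41041/24 seconds

The gap grows by |24 − 24000/1001| = 24/1001 frames per second.
Time for a 41-frame gap: 41 ÷ (24/1001) = 41041/24 s.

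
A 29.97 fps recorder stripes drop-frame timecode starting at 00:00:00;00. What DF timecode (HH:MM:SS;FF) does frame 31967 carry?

Each 10-minute DF block holds 10 × 60 × 30 − 9 × 2 = 17982 frames. 31967 ÷ 17982 → 1 full block, remainder 13985.
Within the partial block the first minute is 1800 frames and each further minute 1798, so 7 further minute boundaries passed. Total skipped labels = 18 × 1 + 2 × 7 = 32.
Non-drop label index = 31967 + 32 = 31999; at 30 labels/s that is 00:17:46:19, i.e. DF 00:17:46;19.

00:17:46;19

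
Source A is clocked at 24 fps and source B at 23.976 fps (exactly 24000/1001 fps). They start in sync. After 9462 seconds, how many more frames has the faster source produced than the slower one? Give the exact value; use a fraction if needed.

227088/1001 frames

A emits 24 × 9462 = 227088 frames; B emits 24000/1001 × 9462 = 227088000/1001.
Difference = 227088/1001 frames (≈ 226.8611); B is behind A.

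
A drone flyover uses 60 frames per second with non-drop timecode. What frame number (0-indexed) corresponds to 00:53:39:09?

Total seconds to the label: (0 × 3600 + 53 × 60 + 39) = 3219.
Frame index = 3219 × 60 + 9 = 193149.

193149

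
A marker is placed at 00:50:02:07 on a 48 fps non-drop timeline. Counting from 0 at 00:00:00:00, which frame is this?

frame 144103

Total seconds to the label: (0 × 3600 + 50 × 60 + 2) = 3002.
Frame index = 3002 × 48 + 7 = 144103.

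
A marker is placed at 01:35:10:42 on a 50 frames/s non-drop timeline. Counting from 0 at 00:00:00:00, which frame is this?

285542

Total seconds to the label: (1 × 3600 + 35 × 60 + 10) = 5710.
Frame index = 5710 × 50 + 42 = 285542.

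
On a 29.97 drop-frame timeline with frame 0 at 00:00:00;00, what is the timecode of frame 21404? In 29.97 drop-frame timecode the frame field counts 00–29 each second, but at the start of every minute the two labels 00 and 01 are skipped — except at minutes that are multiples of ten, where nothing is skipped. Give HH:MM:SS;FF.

00:11:54;04

Ten DF minutes hold 17982 frames, so frame 21404 lies in block 1 (frames 17982–35963) with 3422 frames into that block.
The block's first minute is 1800 frames and the rest 1798 each; 3422 frames reaches minute 1, so 1 × 18 + 1 × 2 = 20 labels have been skipped so far.
Adding those back, label number 21404 + 20 = 21424 at 30 labels/s is 714 s + 4 f = 0 h 11 min 54 s frame 4, i.e. 00:11:54;04.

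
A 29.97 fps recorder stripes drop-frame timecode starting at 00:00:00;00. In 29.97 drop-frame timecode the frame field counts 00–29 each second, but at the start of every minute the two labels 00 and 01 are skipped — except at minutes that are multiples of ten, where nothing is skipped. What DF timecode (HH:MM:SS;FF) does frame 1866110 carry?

Each 10-minute DF block holds 10 × 60 × 30 − 9 × 2 = 17982 frames. 1866110 ÷ 17982 → 103 full blocks, remainder 13964.
Within the partial block the first minute is 1800 frames and each further minute 1798, so 7 further minute boundaries passed. Total skipped labels = 18 × 103 + 2 × 7 = 1868.
Non-drop label index = 1866110 + 1868 = 1867978; at 30 labels/s that is 17:17:45:28, i.e. DF 17:17:45;28.

17:17:45;28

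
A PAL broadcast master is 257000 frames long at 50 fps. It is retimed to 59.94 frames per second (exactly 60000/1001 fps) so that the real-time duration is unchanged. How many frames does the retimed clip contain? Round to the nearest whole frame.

Frames at target rate = 257000 × (60000/1001) / (50) = 308400000/1001 ≈ 308091.908.
Nearest whole frame: 308092.

308092 frames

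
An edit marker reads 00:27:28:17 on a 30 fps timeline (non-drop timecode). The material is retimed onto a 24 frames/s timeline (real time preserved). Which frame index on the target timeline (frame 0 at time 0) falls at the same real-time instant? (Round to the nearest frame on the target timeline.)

frame 39566

Source frame index: (0×3600 + 27×60 + 28) × 30 + 17 = 49457.
Real time: 49457 / (30) = 49457/30 s.
Target frame: (49457/30) × (24) = 197828/5 ≈ 39565.600 → 39566.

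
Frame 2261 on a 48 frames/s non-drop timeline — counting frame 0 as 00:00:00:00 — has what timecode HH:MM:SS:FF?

00:00:47:05

2261 ÷ 48 = 47 full seconds, remainder 5 frames.
47 s = 0 h 0 min 47 s.
Timecode: 00:00:47:05.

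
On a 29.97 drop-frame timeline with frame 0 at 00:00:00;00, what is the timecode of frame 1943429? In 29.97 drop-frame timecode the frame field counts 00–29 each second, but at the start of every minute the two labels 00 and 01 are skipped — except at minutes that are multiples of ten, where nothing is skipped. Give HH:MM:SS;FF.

18:00:45;23

Ten DF minutes hold 17982 frames, so frame 1943429 lies in block 108 (frames 1942056–1960037) with 1373 frames into that block.
The block's first minute is 1800 frames and the rest 1798 each; 1373 frames reaches minute 0, so 108 × 18 + 0 × 2 = 1944 labels have been skipped so far.
Adding those back, label number 1943429 + 1944 = 1945373 at 30 labels/s is 64845 s + 23 f = 18 h 0 min 45 s frame 23, i.e. 18:00:45;23.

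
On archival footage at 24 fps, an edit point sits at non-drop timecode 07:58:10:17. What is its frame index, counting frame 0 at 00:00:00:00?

Total seconds to the label: (7 × 3600 + 58 × 60 + 10) = 28690.
Frame index = 28690 × 24 + 17 = 688577.

frame 688577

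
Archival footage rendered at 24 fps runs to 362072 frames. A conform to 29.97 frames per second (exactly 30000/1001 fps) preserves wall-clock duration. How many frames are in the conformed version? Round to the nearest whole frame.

452138 frames

Frames at target rate = 362072 × (30000/1001) / (24) = 452590000/1001 ≈ 452137.862.
Nearest whole frame: 452138.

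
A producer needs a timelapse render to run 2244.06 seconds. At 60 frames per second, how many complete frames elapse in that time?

134643 frames

Frames = 2244.06 × 60 = 673218/5 ≈ 134643.6000.
Complete frames: 134643.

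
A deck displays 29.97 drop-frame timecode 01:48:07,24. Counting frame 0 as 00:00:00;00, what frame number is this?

Complete 10-minute blocks: 10, each 17982 frames → 179820.
Remaining 8 whole minutes in the current block: 1800 + 7 × 1798 = 14386 frames.
Within the current minute: 7 × 30 + 24 − 2 = 232 (labels ;00/;01 skipped at this minute). Total = 179820 + 14386 + 232 = 194438.

194438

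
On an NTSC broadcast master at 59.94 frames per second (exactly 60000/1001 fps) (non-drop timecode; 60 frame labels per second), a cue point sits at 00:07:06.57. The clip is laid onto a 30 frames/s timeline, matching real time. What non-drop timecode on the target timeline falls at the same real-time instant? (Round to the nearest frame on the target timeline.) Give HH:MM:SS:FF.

Source frame index: (0×3600 + 7×60 + 6) × 60 + 57 = 25617.
Real time: 25617 / (60000/1001) = 8547539/20000 s.
Target frame: (8547539/20000) × (30) = 25642617/2000 ≈ 12821.308 → 12821.
At 30 labels/s: frame 12821 → 00:07:07:11.

00:07:07:11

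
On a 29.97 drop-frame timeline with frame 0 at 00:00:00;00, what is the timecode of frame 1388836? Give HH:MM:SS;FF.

Each 10-minute DF block holds 10 × 60 × 30 − 9 × 2 = 17982 frames. 1388836 ÷ 17982 → 77 full blocks, remainder 4222.
Within the partial block the first minute is 1800 frames and each further minute 1798, so 2 further minute boundaries passed. Total skipped labels = 18 × 77 + 2 × 2 = 1390.
Non-drop label index = 1388836 + 1390 = 1390226; at 30 labels/s that is 12:52:20:26, i.e. DF 12:52:20;26.

12:52:20;26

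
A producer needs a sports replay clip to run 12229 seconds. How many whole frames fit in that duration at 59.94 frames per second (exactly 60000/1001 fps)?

Frames = 12229 × 60000/1001 = 104820000/143 ≈ 733006.9930.
Complete frames: 733006.

733006 frames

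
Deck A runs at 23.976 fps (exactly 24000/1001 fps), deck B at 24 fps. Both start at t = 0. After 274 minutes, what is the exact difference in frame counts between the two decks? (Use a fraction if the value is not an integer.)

394560/1001 frames

274 min = 16440 s.
A emits 24000/1001 × 16440 = 394560000/1001 frames; B emits 24 × 16440 = 394560.
Difference = 394560/1001 frames (≈ 394.1658); B is ahead of A.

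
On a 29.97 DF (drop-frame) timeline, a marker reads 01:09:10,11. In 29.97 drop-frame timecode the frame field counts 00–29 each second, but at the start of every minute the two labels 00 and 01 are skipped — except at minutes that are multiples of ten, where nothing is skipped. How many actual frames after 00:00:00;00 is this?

124385

Complete 10-minute blocks: 6, each 17982 frames → 107892.
Remaining 9 whole minutes in the current block: 1800 + 8 × 1798 = 16184 frames.
Within the current minute: 10 × 30 + 11 − 2 = 309 (labels ;00/;01 skipped at this minute). Total = 107892 + 16184 + 309 = 124385.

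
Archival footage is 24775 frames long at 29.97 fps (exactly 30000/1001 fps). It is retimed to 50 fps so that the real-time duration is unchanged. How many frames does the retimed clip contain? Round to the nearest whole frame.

Frames at target rate = 24775 × (50) / (30000/1001) = 991991/24 ≈ 41332.958.
Nearest whole frame: 41333.

41333 frames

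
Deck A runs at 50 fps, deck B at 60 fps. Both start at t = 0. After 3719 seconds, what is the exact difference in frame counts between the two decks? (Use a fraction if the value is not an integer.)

37190 frames

A emits 50 × 3719 = 185950 frames; B emits 60 × 3719 = 223140.
Difference = 37190 frames; B is ahead of A.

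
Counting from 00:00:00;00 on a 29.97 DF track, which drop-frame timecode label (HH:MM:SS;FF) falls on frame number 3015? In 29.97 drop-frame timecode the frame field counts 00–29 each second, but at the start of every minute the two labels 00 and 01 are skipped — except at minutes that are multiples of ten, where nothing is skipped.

Ten DF minutes hold 17982 frames, so frame 3015 lies in block 0 (frames 0–17981) with 3015 frames into that block.
The block's first minute is 1800 frames and the rest 1798 each; 3015 frames reaches minute 1, so 0 × 18 + 1 × 2 = 2 labels have been skipped so far.
Adding those back, label number 3015 + 2 = 3017 at 30 labels/s is 100 s + 17 f = 0 h 1 min 40 s frame 17, i.e. 00:01:40;17.

00:01:40;17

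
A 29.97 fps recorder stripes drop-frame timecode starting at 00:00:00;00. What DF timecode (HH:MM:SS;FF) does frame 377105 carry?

Each 10-minute DF block holds 10 × 60 × 30 − 9 × 2 = 17982 frames. 377105 ÷ 17982 → 20 full blocks, remainder 17465.
Within the partial block the first minute is 1800 frames and each further minute 1798, so 9 further minute boundaries passed. Total skipped labels = 18 × 20 + 2 × 9 = 378.
Non-drop label index = 377105 + 378 = 377483; at 30 labels/s that is 03:29:42:23, i.e. DF 03:29:42;23.

03:29:42;23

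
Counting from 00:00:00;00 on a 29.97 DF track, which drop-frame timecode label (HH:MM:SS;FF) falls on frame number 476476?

Each 10-minute DF block holds 10 × 60 × 30 − 9 × 2 = 17982 frames. 476476 ÷ 17982 → 26 full blocks, remainder 8944.
Within the partial block the first minute is 1800 frames and each further minute 1798, so 4 further minute boundaries passed. Total skipped labels = 18 × 26 + 2 × 4 = 476.
Non-drop label index = 476476 + 476 = 476952; at 30 labels/s that is 04:24:58:12, i.e. DF 04:24:58;12.

04:24:58;12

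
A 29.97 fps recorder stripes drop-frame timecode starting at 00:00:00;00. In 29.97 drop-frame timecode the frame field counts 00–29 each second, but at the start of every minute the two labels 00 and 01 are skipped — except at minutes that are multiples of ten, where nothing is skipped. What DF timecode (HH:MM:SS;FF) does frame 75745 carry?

00:42:07;11

Ten DF minutes hold 17982 frames, so frame 75745 lies in block 4 (frames 71928–89909) with 3817 frames into that block.
The block's first minute is 1800 frames and the rest 1798 each; 3817 frames reaches minute 2, so 4 × 18 + 2 × 2 = 76 labels have been skipped so far.
Adding those back, label number 75745 + 76 = 75821 at 30 labels/s is 2527 s + 11 f = 0 h 42 min 7 s frame 11, i.e. 00:42:07;11.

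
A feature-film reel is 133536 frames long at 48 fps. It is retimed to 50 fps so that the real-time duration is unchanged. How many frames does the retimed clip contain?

Target frames = source frames × (target rate / source rate) = 133536 × (50)/(48) = 133536 × 25/24 = 139100.

139100 frames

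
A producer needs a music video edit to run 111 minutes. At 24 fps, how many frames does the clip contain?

111 min = 6660 s.
Frames = 6660 × 24 = 159840.

159840 frames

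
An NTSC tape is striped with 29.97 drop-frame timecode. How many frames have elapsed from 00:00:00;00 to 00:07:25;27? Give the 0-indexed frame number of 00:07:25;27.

13363

Complete 10-minute blocks: 0, each 17982 frames → 0.
Remaining 7 whole minutes in the current block: 1800 + 6 × 1798 = 12588 frames.
Within the current minute: 25 × 30 + 27 − 2 = 775 (labels ;00/;01 skipped at this minute). Total = 0 + 12588 + 775 = 13363.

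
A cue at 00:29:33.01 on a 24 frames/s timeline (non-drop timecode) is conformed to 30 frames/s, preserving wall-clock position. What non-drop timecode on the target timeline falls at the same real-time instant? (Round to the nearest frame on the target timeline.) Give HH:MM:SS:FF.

00:29:33:01

Source frame index: (0×3600 + 29×60 + 33) × 24 + 1 = 42553.
Real time: 42553 / (24) = 42553/24 s.
Target frame: (42553/24) × (30) = 212765/4 ≈ 53191.250 → 53191.
At 30 labels/s: frame 53191 → 00:29:33:01.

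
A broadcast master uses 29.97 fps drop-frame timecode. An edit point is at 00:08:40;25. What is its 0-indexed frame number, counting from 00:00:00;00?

Complete 10-minute blocks: 0, each 17982 frames → 0.
Remaining 8 whole minutes in the current block: 1800 + 7 × 1798 = 14386 frames.
Within the current minute: 40 × 30 + 25 − 2 = 1223 (labels ;00/;01 skipped at this minute). Total = 0 + 14386 + 1223 = 15609.

15609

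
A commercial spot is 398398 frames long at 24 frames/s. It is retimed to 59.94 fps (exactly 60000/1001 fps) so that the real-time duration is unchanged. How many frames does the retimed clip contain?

995000 frames

Target frames = source frames × (target rate / source rate) = 398398 × (60000/1001)/(24) = 398398 × 2500/1001 = 995000.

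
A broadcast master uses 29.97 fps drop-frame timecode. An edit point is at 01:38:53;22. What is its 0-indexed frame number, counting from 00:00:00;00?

Complete 10-minute blocks: 9, each 17982 frames → 161838.
Remaining 8 whole minutes in the current block: 1800 + 7 × 1798 = 14386 frames.
Within the current minute: 53 × 30 + 22 − 2 = 1610 (labels ;00/;01 skipped at this minute). Total = 161838 + 14386 + 1610 = 177834.

177834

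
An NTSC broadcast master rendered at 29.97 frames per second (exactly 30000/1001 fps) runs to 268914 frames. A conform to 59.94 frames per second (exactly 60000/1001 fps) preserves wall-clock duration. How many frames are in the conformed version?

537828 frames

Target frames = source frames × (target rate / source rate) = 268914 × (60000/1001)/(30000/1001) = 268914 × 2 = 537828.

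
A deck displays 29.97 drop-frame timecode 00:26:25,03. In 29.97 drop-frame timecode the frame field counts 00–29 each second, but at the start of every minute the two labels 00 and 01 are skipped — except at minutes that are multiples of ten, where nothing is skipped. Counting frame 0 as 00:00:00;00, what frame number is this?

Complete 10-minute blocks: 2, each 17982 frames → 35964.
Remaining 6 whole minutes in the current block: 1800 + 5 × 1798 = 10790 frames.
Within the current minute: 25 × 30 + 3 − 2 = 751 (labels ;00/;01 skipped at this minute). Total = 35964 + 10790 + 751 = 47505.

47505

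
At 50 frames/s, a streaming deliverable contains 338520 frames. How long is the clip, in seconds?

Running time = 338520 / (50) = 6770.4 s.

6770.4 seconds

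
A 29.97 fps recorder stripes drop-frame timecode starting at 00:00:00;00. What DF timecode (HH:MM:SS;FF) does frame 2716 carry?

Ten DF minutes hold 17982 frames, so frame 2716 lies in block 0 (frames 0–17981) with 2716 frames into that block.
The block's first minute is 1800 frames and the rest 1798 each; 2716 frames reaches minute 1, so 0 × 18 + 1 × 2 = 2 labels have been skipped so far.
Adding those back, label number 2716 + 2 = 2718 at 30 labels/s is 90 s + 18 f = 0 h 1 min 30 s frame 18, i.e. 00:01:30;18.

00:01:30;18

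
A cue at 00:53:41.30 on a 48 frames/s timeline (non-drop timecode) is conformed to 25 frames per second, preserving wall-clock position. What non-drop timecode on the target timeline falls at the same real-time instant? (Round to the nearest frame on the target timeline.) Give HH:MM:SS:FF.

00:53:41:16

Source frame index: (0×3600 + 53×60 + 41) × 48 + 30 = 154638.
Real time: 154638 / (48) = 25773/8 s.
Target frame: (25773/8) × (25) = 644325/8 ≈ 80540.625 → 80541.
At 25 labels/s: frame 80541 → 00:53:41:16.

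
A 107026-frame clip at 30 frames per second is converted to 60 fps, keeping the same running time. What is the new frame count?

Target frames = source frames × (target rate / source rate) = 107026 × (60)/(30) = 107026 × 2 = 214052.

214052 frames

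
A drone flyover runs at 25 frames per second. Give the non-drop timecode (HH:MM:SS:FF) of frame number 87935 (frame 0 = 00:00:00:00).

87935 ÷ 25 = 3517 full seconds, remainder 10 frames.
3517 s = 0 h 58 min 37 s.
Timecode: 00:58:37:10.

00:58:37:10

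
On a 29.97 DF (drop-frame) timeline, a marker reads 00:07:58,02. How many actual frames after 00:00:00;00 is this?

As if non-drop at 30 labels/s: (0 × 3600 + 7 × 60 + 58) × 30 + 2 = 14342.
Minute boundaries passed: 7; those not divisible by 10: 7 − 0 = 7; dropped labels = 2 × 7 = 14.
Actual frame index = 14342 − 14 = 14328.

14328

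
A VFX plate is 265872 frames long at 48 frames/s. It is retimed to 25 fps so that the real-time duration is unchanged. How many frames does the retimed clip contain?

138475 frames

Target frames = source frames × (target rate / source rate) = 265872 × (25)/(48) = 265872 × 25/48 = 138475.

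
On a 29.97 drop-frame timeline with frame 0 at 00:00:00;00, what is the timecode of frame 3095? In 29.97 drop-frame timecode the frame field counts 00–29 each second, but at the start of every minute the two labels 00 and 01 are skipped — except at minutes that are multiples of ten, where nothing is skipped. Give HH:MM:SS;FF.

00:01:43;07

Ten DF minutes hold 17982 frames, so frame 3095 lies in block 0 (frames 0–17981) with 3095 frames into that block.
The block's first minute is 1800 frames and the rest 1798 each; 3095 frames reaches minute 1, so 0 × 18 + 1 × 2 = 2 labels have been skipped so far.
Adding those back, label number 3095 + 2 = 3097 at 30 labels/s is 103 s + 7 f = 0 h 1 min 43 s frame 7, i.e. 00:01:43;07.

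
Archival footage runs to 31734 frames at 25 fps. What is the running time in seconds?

1269.36 seconds

Running time = 31734 / (25) = 1269.36 s.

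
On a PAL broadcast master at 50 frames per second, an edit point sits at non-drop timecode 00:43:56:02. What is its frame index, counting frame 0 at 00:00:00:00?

Total seconds to the label: (0 × 3600 + 43 × 60 + 56) = 2636.
Frame index = 2636 × 50 + 2 = 131802.

131802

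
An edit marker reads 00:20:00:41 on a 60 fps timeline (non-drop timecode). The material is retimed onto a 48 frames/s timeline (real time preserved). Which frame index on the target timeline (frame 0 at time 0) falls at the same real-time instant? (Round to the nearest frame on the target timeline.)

Source frame index: (0×3600 + 20×60 + 0) × 60 + 41 = 72041.
Real time: 72041 / (60) = 72041/60 s.
Target frame: (72041/60) × (48) = 288164/5 ≈ 57632.800 → 57633.

frame 57633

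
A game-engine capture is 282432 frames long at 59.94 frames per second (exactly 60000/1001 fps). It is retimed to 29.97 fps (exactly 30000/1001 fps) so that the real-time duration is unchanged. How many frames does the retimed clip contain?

141216 frames

Target frames = source frames × (target rate / source rate) = 282432 × (30000/1001)/(60000/1001) = 282432 × 1/2 = 141216.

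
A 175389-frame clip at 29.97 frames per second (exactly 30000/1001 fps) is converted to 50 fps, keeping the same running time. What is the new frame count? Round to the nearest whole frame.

292607 frames

Frames at target rate = 175389 × (50) / (30000/1001) = 58521463/200 ≈ 292607.315.
Nearest whole frame: 292607.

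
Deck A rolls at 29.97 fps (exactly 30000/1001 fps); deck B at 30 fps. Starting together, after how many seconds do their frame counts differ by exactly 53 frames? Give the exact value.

53053/30 seconds

The gap grows by |30 − 30000/1001| = 30/1001 frames per second.
Time for a 53-frame gap: 53 ÷ (30/1001) = 53053/30 s.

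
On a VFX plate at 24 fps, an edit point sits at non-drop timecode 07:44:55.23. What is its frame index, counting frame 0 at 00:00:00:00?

frame 669503

Total seconds to the label: (7 × 3600 + 44 × 60 + 55) = 27895.
Frame index = 27895 × 24 + 23 = 669503.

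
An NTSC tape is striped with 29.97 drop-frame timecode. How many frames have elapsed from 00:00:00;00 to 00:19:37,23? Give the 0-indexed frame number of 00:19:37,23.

As if non-drop at 30 labels/s: (0 × 3600 + 19 × 60 + 37) × 30 + 23 = 35333.
Minute boundaries passed: 19; those not divisible by 10: 19 − 1 = 18; dropped labels = 2 × 18 = 36.
Actual frame index = 35333 − 36 = 35297.

35297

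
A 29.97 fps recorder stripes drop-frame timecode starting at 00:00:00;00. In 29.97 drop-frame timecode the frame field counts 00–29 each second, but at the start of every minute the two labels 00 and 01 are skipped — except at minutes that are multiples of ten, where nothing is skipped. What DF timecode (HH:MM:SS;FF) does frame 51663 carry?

00:28:43;25

Each 10-minute DF block holds 10 × 60 × 30 − 9 × 2 = 17982 frames. 51663 ÷ 17982 → 2 full blocks, remainder 15699.
Within the partial block the first minute is 1800 frames and each further minute 1798, so 8 further minute boundaries passed. Total skipped labels = 18 × 2 + 2 × 8 = 52.
Non-drop label index = 51663 + 52 = 51715; at 30 labels/s that is 00:28:43:25, i.e. DF 00:28:43;25.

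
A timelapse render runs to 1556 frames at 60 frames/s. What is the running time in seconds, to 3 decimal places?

Running time = 1556 × 1/60 = 389/15 s ≈ 25.933 s.

25.933 seconds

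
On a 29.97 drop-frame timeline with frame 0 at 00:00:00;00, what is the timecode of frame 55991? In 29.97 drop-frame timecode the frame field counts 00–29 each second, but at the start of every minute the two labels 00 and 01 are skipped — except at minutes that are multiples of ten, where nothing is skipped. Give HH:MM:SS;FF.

00:31:08;07

Ten DF minutes hold 17982 frames, so frame 55991 lies in block 3 (frames 53946–71927) with 2045 frames into that block.
The block's first minute is 1800 frames and the rest 1798 each; 2045 frames reaches minute 1, so 3 × 18 + 1 × 2 = 56 labels have been skipped so far.
Adding those back, label number 55991 + 56 = 56047 at 30 labels/s is 1868 s + 7 f = 0 h 31 min 8 s frame 7, i.e. 00:31:08;07.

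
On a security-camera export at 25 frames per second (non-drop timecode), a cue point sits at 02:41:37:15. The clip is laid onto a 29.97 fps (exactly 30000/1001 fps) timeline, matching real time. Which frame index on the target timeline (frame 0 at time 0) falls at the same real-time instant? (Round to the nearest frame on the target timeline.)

frame 290637

Source frame index: (2×3600 + 41×60 + 37) × 25 + 15 = 242440.
Real time: 242440 / (25) = 48488/5 s.
Target frame: (48488/5) × (30000/1001) = 26448000/91 ≈ 290637.363 → 290637.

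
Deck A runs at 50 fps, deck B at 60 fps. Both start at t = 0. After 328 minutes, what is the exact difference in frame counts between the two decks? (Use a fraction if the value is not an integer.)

196800 frames

328 min = 19680 s.
A emits 50 × 19680 = 984000 frames; B emits 60 × 19680 = 1180800.
Difference = 196800 frames; B is ahead of A.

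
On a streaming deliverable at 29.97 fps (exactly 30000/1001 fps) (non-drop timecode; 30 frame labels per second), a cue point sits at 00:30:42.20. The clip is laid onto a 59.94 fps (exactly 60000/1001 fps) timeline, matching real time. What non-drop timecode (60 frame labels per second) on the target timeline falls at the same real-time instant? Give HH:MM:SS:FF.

00:30:42:40

Source frame index: (0×3600 + 30×60 + 42) × 30 + 20 = 55280.
Real time: 55280 / (30000/1001) = 691691/375 s.
Target frame: (691691/375) × (60000/1001) = 110560.
At 60 labels/s: frame 110560 → 00:30:42:40.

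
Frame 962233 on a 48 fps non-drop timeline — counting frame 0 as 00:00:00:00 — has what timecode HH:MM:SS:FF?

05:34:06:25

962233 ÷ 48 = 20046 full seconds, remainder 25 frames.
20046 s = 5 h 34 min 6 s.
Timecode: 05:34:06:25.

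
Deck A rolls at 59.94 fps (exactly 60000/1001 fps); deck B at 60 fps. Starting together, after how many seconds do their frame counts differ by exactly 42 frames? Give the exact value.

The gap grows by |60 − 60000/1001| = 60/1001 frames per second.
Time for a 42-frame gap: 42 ÷ (60/1001) = 700.7 s.

700.7 seconds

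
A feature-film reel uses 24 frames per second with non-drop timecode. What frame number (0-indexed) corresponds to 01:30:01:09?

Total seconds to the label: (1 × 3600 + 30 × 60 + 1) = 5401.
Frame index = 5401 × 24 + 9 = 129633.

129633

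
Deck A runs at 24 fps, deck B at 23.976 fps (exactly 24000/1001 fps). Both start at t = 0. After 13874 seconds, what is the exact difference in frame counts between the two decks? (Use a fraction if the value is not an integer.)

47568/143 frames

A emits 24 × 13874 = 332976 frames; B emits 24000/1001 × 13874 = 47568000/143.
Difference = 47568/143 frames (≈ 332.6434); B is behind A.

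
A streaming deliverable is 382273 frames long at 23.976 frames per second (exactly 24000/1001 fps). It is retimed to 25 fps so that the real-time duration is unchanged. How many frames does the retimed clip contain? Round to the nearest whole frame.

Frames at target rate = 382273 × (25) / (24000/1001) = 382655273/960 ≈ 398599.243.
Nearest whole frame: 398599.

398599 frames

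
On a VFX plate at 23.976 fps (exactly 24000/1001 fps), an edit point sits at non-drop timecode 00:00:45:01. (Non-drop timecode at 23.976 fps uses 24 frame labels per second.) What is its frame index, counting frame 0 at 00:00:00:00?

Total seconds to the label: (0 × 3600 + 0 × 60 + 45) = 45.
Frame index = 45 × 24 + 1 = 1081.

frame 1081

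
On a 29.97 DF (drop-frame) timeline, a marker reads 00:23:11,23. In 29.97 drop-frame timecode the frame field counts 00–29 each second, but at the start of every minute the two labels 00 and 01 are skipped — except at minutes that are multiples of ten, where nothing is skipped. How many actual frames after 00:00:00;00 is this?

As if non-drop at 30 labels/s: (0 × 3600 + 23 × 60 + 11) × 30 + 23 = 41753.
Minute boundaries passed: 23; those not divisible by 10: 23 − 2 = 21; dropped labels = 2 × 21 = 42.
Actual frame index = 41753 − 42 = 41711.

41711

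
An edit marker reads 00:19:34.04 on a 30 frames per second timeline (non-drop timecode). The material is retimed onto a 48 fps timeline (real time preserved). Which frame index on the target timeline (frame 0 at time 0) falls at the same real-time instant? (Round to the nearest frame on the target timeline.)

Source frame index: (0×3600 + 19×60 + 34) × 30 + 4 = 35224.
Real time: 35224 / (30) = 17612/15 s.
Target frame: (17612/15) × (48) = 281792/5 ≈ 56358.400 → 56358.

frame 56358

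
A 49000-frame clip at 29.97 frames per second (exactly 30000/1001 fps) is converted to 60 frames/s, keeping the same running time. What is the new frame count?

98098 frames

Target frames = source frames × (target rate / source rate) = 49000 × (60)/(30000/1001) = 49000 × 1001/500 = 98098.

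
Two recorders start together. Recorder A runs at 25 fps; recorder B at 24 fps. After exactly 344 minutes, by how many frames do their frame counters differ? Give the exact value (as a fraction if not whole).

344 min = 20640 s.
A emits 25 × 20640 = 516000 frames; B emits 24 × 20640 = 495360.
Difference = 20640 frames; B is behind A.

20640 frames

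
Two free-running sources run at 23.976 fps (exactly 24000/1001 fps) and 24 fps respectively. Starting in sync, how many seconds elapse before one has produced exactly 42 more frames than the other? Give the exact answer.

1751.75 seconds

The gap grows by |24 − 24000/1001| = 24/1001 frames per second.
Time for a 42-frame gap: 42 ÷ (24/1001) = 1751.75 s.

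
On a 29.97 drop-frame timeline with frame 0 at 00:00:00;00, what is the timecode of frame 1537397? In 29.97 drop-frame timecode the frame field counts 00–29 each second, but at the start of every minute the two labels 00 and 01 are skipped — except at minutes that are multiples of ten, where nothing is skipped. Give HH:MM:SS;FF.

14:14:57;25

Ten DF minutes hold 17982 frames, so frame 1537397 lies in block 85 (frames 1528470–1546451) with 8927 frames into that block.
The block's first minute is 1800 frames and the rest 1798 each; 8927 frames reaches minute 4, so 85 × 18 + 4 × 2 = 1538 labels have been skipped so far.
Adding those back, label number 1537397 + 1538 = 1538935 at 30 labels/s is 51297 s + 25 f = 14 h 14 min 57 s frame 25, i.e. 14:14:57;25.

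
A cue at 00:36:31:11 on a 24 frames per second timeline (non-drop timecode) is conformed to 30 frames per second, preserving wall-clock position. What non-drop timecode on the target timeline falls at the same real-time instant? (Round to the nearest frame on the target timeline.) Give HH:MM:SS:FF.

Source frame index: (0×3600 + 36×60 + 31) × 24 + 11 = 52595.
Real time: 52595 / (24) = 52595/24 s.
Target frame: (52595/24) × (30) = 262975/4 ≈ 65743.750 → 65744.
At 30 labels/s: frame 65744 → 00:36:31:14.

00:36:31:14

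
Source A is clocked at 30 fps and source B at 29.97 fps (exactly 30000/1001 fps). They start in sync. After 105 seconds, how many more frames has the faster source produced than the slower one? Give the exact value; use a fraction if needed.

450/143 frames

A emits 30 × 105 = 3150 frames; B emits 30000/1001 × 105 = 450000/143.
Difference = 450/143 frames (≈ 3.1469); B is behind A.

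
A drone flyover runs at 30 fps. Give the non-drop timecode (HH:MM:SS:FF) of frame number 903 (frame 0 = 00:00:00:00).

903 ÷ 30 = 30 full seconds, remainder 3 frames.
30 s = 0 h 0 min 30 s.
Timecode: 00:00:30:03.

00:00:30:03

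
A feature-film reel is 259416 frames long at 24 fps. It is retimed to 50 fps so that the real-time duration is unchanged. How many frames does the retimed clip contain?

Target frames = source frames × (target rate / source rate) = 259416 × (50)/(24) = 259416 × 25/12 = 540450.

540450 frames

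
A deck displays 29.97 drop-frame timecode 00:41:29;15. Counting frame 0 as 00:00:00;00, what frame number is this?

74611

As if non-drop at 30 labels/s: (0 × 3600 + 41 × 60 + 29) × 30 + 15 = 74685.
Minute boundaries passed: 41; those not divisible by 10: 41 − 4 = 37; dropped labels = 2 × 37 = 74.
Actual frame index = 74685 − 74 = 74611.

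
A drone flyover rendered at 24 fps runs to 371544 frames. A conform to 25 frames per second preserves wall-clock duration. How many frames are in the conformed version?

Target frames = source frames × (target rate / source rate) = 371544 × (25)/(24) = 371544 × 25/24 = 387025.

387025 frames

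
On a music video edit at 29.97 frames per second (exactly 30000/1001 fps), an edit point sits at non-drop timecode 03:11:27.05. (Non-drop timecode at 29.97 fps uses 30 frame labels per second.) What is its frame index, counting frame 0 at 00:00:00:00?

Total seconds to the label: (3 × 3600 + 11 × 60 + 27) = 11487.
Frame index = 11487 × 30 + 5 = 344615.

frame 344615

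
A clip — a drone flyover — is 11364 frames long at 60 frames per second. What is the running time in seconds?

189.4 seconds

Running time = 11364 / (60) = 189.4 s.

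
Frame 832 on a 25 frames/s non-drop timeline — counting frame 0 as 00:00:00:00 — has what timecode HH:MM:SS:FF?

00:00:33:07

832 ÷ 25 = 33 full seconds, remainder 7 frames.
33 s = 0 h 0 min 33 s.
Timecode: 00:00:33:07.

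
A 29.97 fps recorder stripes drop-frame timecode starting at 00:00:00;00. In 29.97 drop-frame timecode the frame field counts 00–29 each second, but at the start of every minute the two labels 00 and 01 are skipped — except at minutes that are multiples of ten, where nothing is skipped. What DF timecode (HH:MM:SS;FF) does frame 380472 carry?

Each 10-minute DF block holds 10 × 60 × 30 − 9 × 2 = 17982 frames. 380472 ÷ 17982 → 21 full blocks, remainder 2850.
Within the partial block the first minute is 1800 frames and each further minute 1798, so 1 further minute boundary passed. Total skipped labels = 18 × 21 + 2 × 1 = 380.
Non-drop label index = 380472 + 380 = 380852; at 30 labels/s that is 03:31:35:02, i.e. DF 03:31:35;02.

03:31:35;02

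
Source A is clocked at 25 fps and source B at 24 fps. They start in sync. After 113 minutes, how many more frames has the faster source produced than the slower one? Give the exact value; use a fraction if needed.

113 min = 6780 s.
A emits 25 × 6780 = 169500 frames; B emits 24 × 6780 = 162720.
Difference = 6780 frames; B is behind A.

6780 frames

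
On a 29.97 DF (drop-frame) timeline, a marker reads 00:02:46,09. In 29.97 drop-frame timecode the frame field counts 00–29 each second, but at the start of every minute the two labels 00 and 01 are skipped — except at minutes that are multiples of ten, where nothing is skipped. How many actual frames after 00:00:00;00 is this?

Complete 10-minute blocks: 0, each 17982 frames → 0.
Remaining 2 whole minutes in the current block: 1800 + 1 × 1798 = 3598 frames.
Within the current minute: 46 × 30 + 9 − 2 = 1387 (labels ;00/;01 skipped at this minute). Total = 0 + 3598 + 1387 = 4985.

4985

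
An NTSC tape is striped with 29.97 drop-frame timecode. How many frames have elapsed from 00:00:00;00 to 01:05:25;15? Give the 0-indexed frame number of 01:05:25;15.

117647

Complete 10-minute blocks: 6, each 17982 frames → 107892.
Remaining 5 whole minutes in the current block: 1800 + 4 × 1798 = 8992 frames.
Within the current minute: 25 × 30 + 15 − 2 = 763 (labels ;00/;01 skipped at this minute). Total = 107892 + 8992 + 763 = 117647.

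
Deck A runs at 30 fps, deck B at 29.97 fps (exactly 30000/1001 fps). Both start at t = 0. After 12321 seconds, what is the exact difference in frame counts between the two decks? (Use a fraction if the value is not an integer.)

369630/1001 frames

A emits 30 × 12321 = 369630 frames; B emits 30000/1001 × 12321 = 369630000/1001.
Difference = 369630/1001 frames (≈ 369.2607); B is behind A.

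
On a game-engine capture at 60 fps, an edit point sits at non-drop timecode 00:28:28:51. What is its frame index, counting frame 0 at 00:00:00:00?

Total seconds to the label: (0 × 3600 + 28 × 60 + 28) = 1708.
Frame index = 1708 × 60 + 51 = 102531.

102531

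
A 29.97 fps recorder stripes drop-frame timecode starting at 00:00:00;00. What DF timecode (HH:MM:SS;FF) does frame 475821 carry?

Each 10-minute DF block holds 10 × 60 × 30 − 9 × 2 = 17982 frames. 475821 ÷ 17982 → 26 full blocks, remainder 8289.
Within the partial block the first minute is 1800 frames and each further minute 1798, so 4 further minute boundaries passed. Total skipped labels = 18 × 26 + 2 × 4 = 476.
Non-drop label index = 475821 + 476 = 476297; at 30 labels/s that is 04:24:36:17, i.e. DF 04:24:36;17.

04:24:36;17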